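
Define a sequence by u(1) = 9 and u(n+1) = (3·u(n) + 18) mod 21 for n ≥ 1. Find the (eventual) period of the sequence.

6

Listing terms: u(1) = 9, u(2) = 3, u(3) = 6, u(4) = 15, u(5) = 0, u(6) = 18, u(7) = 9.
The sequence repeats with period 6.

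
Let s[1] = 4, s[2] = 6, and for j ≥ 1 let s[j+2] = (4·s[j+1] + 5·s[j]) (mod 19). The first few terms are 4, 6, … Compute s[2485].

4

s[1] = 4,  s[2] = 6,  s[3] = 6,  s[4] = 16,  s[5] = 18,  s[6] = 0,  s[7] = 14,  s[8] = 18,  s[9] = 9,  s[10] = 12,  s[11] = 17,  s[12] = 14,  s[13] = 8,  s[14] = 7,  s[15] = 11,  s[16] = 3,  s[17] = 10,  s[18] = 17,  s[19] = 4,  s[20] = 6.
Since (s[19], s[20]) = (s[1], s[2]) = (4, 6) (two consecutive terms determine the rest), the sequence is periodic with period 18.
So s[2485] = s[1 + ((2485-1) mod 18)] = s[1] = 4.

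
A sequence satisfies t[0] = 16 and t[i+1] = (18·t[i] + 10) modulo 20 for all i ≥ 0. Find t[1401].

We have t[0] = 16, t[1] = 18, t[2] = 14, t[3] = 2, t[4] = 6, t[5] = 18.
Since t[5] = t[1] = 18, the sequence is eventually periodic: after a pre-period of length 1 it cycles with period 4.
For i ≥ 1, t[i] depends only on (i - 1) mod 4. (1401 - 1) mod 4 = 0, so t[1401] = t[1] = 18.

18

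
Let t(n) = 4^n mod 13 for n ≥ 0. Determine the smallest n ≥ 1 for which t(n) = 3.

2

Computing terms: t(0) = 1, t(1) = 4, t(2) = 3, t(3) = 12, t(4) = 9, t(5) = 10, t(6) = 1.
The sequence repeats with period 6.
The value 3 first appears (with n ≥ 1) at t(2).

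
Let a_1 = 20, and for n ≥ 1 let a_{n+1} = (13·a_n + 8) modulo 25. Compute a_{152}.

Listing terms: a_1 = 20; a_2 = 18; a_3 = 17; a_4 = 4; a_5 = 10; a_6 = 13; a_7 = 2; a_8 = 9; a_9 = 0; a_{10} = 8; a_{11} = 12; a_{12} = 14; a_{13} = 15; a_{14} = 3; a_{15} = 22; a_{16} = 19; a_{17} = 5; a_{18} = 23; a_{19} = 7; a_{20} = 24; a_{21} = 20.
Since a_{21} = a_1 = 20, the sequence is periodic with period 20.
So a_{152} = a_{1 + ((152-1) mod 20)} = a_{12} = 14.

14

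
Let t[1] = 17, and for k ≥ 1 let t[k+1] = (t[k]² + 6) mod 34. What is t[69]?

15

Listing terms: t[1] = 17; t[2] = 23; t[3] = 25; t[4] = 19; t[5] = 27; t[6] = 21; t[7] = 5; t[8] = 31; t[9] = 15; t[10] = 27.
Since t[10] = t[5] = 27, the sequence is eventually periodic: after a pre-period of length 4 it cycles with period 5.
For k ≥ 5, t[k] depends only on (k - 5) mod 5. (69 - 5) mod 5 = 4, so t[69] = t[9] = 15.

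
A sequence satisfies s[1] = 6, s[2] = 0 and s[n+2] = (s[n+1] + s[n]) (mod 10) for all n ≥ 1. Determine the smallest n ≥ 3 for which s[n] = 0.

Computing terms: s[1] = 6, s[2] = 0, s[3] = 6, s[4] = 6, s[5] = 2, s[6] = 8, s[7] = 0, s[8] = 8, s[9] = 8, s[10] = 6, s[11] = 4, s[12] = 0, s[13] = 4, s[14] = 4, s[15] = 8, s[16] = 2, s[17] = 0, s[18] = 2, s[19] = 2, s[20] = 4, s[21] = 6, s[22] = 0.
The sequence repeats with period 20.
The value 0 first appears (with n ≥ 3) at s[7].

7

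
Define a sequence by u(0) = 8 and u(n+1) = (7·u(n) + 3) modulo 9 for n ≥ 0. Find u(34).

Listing terms: u(0) = 8; u(1) = 5; u(2) = 2; u(3) = 8.
Since u(3) = u(0) = 8, the sequence is periodic with period 3.
(34 - 0) mod 3 = 1, so u(34) = u(1) = 5.

5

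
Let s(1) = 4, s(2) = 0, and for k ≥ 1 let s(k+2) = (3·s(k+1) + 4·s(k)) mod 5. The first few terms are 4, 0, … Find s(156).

1

Listing terms: s(1) = 4; s(2) = 0; s(3) = 1; s(4) = 3; s(5) = 3; s(6) = 1; s(7) = 0; s(8) = 4; s(9) = 2; s(10) = 2; s(11) = 4; s(12) = 0.
The sequence repeats with period 10.
(156 - 1) mod 10 = 5, so s(156) = s(6) = 1.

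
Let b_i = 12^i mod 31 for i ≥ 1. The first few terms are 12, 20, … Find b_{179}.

13

Listing terms: b_1 = 12, b_2 = 20, b_3 = 23, b_4 = 28, b_5 = 26, b_6 = 2, b_7 = 24, b_8 = 9, b_9 = 15, b_{10} = 25, b_{11} = 21, b_{12} = 4, b_{13} = 17, b_{14} = 18, b_{15} = 30, b_{16} = 19, b_{17} = 11, b_{18} = 8, b_{19} = 3, b_{20} = 5, b_{21} = 29, b_{22} = 7, b_{23} = 22, b_{24} = 16, b_{25} = 6, b_{26} = 10, b_{27} = 27, b_{28} = 14, b_{29} = 13, b_{30} = 1, b_{31} = 12.
Since b_{31} = b_1 = 12, the sequence is periodic with period 30.
(179 - 1) mod 30 = 28, so b_{179} = b_{29} = 13.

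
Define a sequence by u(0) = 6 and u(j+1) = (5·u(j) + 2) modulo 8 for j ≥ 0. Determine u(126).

Computing terms: u(0) = 6,  u(1) = 0,  u(2) = 2,  u(3) = 4,  u(4) = 6.
Since u(4) = u(0) = 6, the sequence is periodic with period 4.
So u(126) = u(0 + ((126-0) mod 4)) = u(2) = 2.

2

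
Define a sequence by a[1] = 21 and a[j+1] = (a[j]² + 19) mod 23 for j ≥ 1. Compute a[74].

We have a[1] = 21, a[2] = 0, a[3] = 19, a[4] = 12, a[5] = 2, a[6] = 0.
Since a[6] = a[2] = 0, the sequence is eventually periodic: after a pre-period of length 1 it cycles with period 4.
For j ≥ 2, a[j] depends only on (j - 2) mod 4. (74 - 2) mod 4 = 0, so a[74] = a[2] = 0.

0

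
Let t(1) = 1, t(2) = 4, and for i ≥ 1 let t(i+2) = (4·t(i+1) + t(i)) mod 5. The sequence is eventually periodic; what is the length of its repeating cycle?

20

Computing terms: t(1) = 1,  t(2) = 4,  t(3) = 2,  t(4) = 2,  t(5) = 0,  t(6) = 2,  t(7) = 3,  t(8) = 4,  t(9) = 4,  t(10) = 0,  t(11) = 4,  t(12) = 1,  t(13) = 3,  t(14) = 3,  t(15) = 0,  t(16) = 3,  t(17) = 2,  t(18) = 1,  t(19) = 1,  t(20) = 0,  t(21) = 1,  t(22) = 4.
Since (t(21), t(22)) = (t(1), t(2)) = (1, 4) (two consecutive terms determine the rest), the sequence is periodic with period 20.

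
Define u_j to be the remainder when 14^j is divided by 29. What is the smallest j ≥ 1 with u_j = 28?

We have u_0 = 1,  u_1 = 14,  u_2 = 22,  u_3 = 18,  u_4 = 20,  u_5 = 19,  u_6 = 5,  u_7 = 12,  u_8 = 23,  u_9 = 3,  u_{10} = 13,  u_{11} = 8,  u_{12} = 25,  u_{13} = 2,  u_{14} = 28,  u_{15} = 15,  u_{16} = 7,  u_{17} = 11,  u_{18} = 9,  u_{19} = 10,  u_{20} = 24,  u_{21} = 17,  u_{22} = 6,  u_{23} = 26,  u_{24} = 16,  u_{25} = 21,  u_{26} = 4,  u_{27} = 27,  u_{28} = 1.
The sequence repeats with period 28.
The value 28 first appears (with j ≥ 1) at u_{14}.

14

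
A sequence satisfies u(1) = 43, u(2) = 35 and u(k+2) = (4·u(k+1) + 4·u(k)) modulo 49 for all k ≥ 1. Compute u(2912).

21

We have u(1) = 43, u(2) = 35, u(3) = 18, u(4) = 16, u(5) = 38, u(6) = 20, u(7) = 36, u(8) = 28, u(9) = 11, u(10) = 9, u(11) = 31, u(12) = 13, u(13) = 29, u(14) = 21, u(15) = 4, u(16) = 2, u(17) = 24, u(18) = 6, u(19) = 22, u(20) = 14, u(21) = 46, u(22) = 44, u(23) = 17, u(24) = 48, u(25) = 15, u(26) = 7, u(27) = 39, u(28) = 37, u(29) = 10, u(30) = 41, u(31) = 8, u(32) = 0, u(33) = 32, u(34) = 30, u(35) = 3, u(36) = 34, u(37) = 1, u(38) = 42, u(39) = 25, u(40) = 23, u(41) = 45, u(42) = 27, u(43) = 43, u(44) = 35.
Since (u(43), u(44)) = (u(1), u(2)) = (43, 35) (two consecutive terms determine the rest), the sequence is periodic with period 42.
So u(2912) = u(1 + ((2912-1) mod 42)) = u(14) = 21.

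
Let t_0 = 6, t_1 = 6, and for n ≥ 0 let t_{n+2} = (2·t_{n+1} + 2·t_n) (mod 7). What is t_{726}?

Computing terms: t_0 = 6, t_1 = 6, t_2 = 3, t_3 = 4, t_4 = 0, t_5 = 1, t_6 = 2, t_7 = 6, t_8 = 2, t_9 = 2, t_{10} = 1, t_{11} = 6, t_{12} = 0, t_{13} = 5, t_{14} = 3, t_{15} = 2, t_{16} = 3, t_{17} = 3, t_{18} = 5, t_{19} = 2, t_{20} = 0, t_{21} = 4, t_{22} = 1, t_{23} = 3, t_{24} = 1, t_{25} = 1, t_{26} = 4, t_{27} = 3, t_{28} = 0, t_{29} = 6, t_{30} = 5, t_{31} = 1, t_{32} = 5, t_{33} = 5, t_{34} = 6, t_{35} = 1, t_{36} = 0, t_{37} = 2, t_{38} = 4, t_{39} = 5, t_{40} = 4, t_{41} = 4, t_{42} = 2, t_{43} = 5, t_{44} = 0, t_{45} = 3, t_{46} = 6, t_{47} = 4, t_{48} = 6, t_{49} = 6.
Since (t_{48}, t_{49}) = (t_0, t_1) = (6, 6) (two consecutive terms determine the rest), the sequence is periodic with period 48.
So t_{726} = t_{0 + ((726-0) mod 48)} = t_6 = 2.

2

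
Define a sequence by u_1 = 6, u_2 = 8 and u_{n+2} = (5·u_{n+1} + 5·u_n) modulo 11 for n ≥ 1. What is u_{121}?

6

Computing terms: u_1 = 6, u_2 = 8, u_3 = 4, u_4 = 5, u_5 = 1, u_6 = 8, u_7 = 1, u_8 = 1, u_9 = 10, u_{10} = 0, u_{11} = 6, u_{12} = 8.
Since (u_{11}, u_{12}) = (u_1, u_2) = (6, 8) (two consecutive terms determine the rest), the sequence is periodic with period 10.
(121 - 1) mod 10 = 0, so u_{121} = u_1 = 6.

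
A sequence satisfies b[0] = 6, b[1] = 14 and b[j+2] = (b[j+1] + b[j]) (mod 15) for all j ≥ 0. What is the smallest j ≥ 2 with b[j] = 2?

Computing terms: b[0] = 6,  b[1] = 14,  b[2] = 5,  b[3] = 4,  b[4] = 9,  b[5] = 13,  b[6] = 7,  b[7] = 5,  b[8] = 12,  b[9] = 2,  b[10] = 14,  b[11] = 1,  b[12] = 0,  b[13] = 1,  b[14] = 1,  b[15] = 2,  b[16] = 3,  b[17] = 5,  b[18] = 8,  b[19] = 13,  b[20] = 6,  b[21] = 4,  b[22] = 10,  b[23] = 14,  b[24] = 9,  b[25] = 8,  b[26] = 2,  b[27] = 10,  b[28] = 12,  b[29] = 7,  b[30] = 4,  b[31] = 11,  b[32] = 0,  b[33] = 11,  b[34] = 11,  b[35] = 7,  b[36] = 3,  b[37] = 10,  b[38] = 13,  b[39] = 8,  b[40] = 6,  b[41] = 14.
Since (b[40], b[41]) = (b[0], b[1]) = (6, 14) (two consecutive terms determine the rest), the sequence is periodic with period 40.
The value 2 first appears (with j ≥ 2) at b[9].

9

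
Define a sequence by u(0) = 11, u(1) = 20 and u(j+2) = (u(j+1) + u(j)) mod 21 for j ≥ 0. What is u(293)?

7

We have u(0) = 11,  u(1) = 20,  u(2) = 10,  u(3) = 9,  u(4) = 19,  u(5) = 7,  u(6) = 5,  u(7) = 12,  u(8) = 17,  u(9) = 8,  u(10) = 4,  u(11) = 12,  u(12) = 16,  u(13) = 7,  u(14) = 2,  u(15) = 9,  u(16) = 11,  u(17) = 20.
The sequence repeats with period 16.
So u(293) = u(0 + ((293-0) mod 16)) = u(5) = 7.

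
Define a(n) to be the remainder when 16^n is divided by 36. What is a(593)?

4

Computing terms: a(0) = 1,  a(1) = 16,  a(2) = 4,  a(3) = 28,  a(4) = 16.
Since a(4) = a(1) = 16, the sequence is eventually periodic: after a pre-period of length 1 it cycles with period 3.
For n ≥ 1, a(n) depends only on (n - 1) mod 3. (593 - 1) mod 3 = 1, so a(593) = a(2) = 4.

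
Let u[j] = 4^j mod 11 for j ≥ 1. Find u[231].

We have u[1] = 4,  u[2] = 5,  u[3] = 9,  u[4] = 3,  u[5] = 1,  u[6] = 4.
The sequence repeats with period 5.
(231 - 1) mod 5 = 0, so u[231] = u[1] = 4.

4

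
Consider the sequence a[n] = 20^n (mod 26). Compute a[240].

Listing terms: a[1] = 20, a[2] = 10, a[3] = 18, a[4] = 22, a[5] = 24, a[6] = 12, a[7] = 6, a[8] = 16, a[9] = 8, a[10] = 4, a[11] = 2, a[12] = 14, a[13] = 20.
The sequence repeats with period 12.
(240 - 1) mod 12 = 11, so a[240] = a[12] = 14.

14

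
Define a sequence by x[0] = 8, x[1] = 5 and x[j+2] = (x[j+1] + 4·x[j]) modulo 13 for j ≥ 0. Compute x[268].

10

Listing terms: x[0] = 8; x[1] = 5; x[2] = 11; x[3] = 5; x[4] = 10; x[5] = 4; x[6] = 5; x[7] = 8; x[8] = 2; x[9] = 8; x[10] = 3; x[11] = 9; x[12] = 8; x[13] = 5.
The sequence repeats with period 12.
(268 - 0) mod 12 = 4, so x[268] = x[4] = 10.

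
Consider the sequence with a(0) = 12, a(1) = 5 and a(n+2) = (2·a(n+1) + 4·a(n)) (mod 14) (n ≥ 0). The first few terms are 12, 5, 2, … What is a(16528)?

a(0) = 12,  a(1) = 5,  a(2) = 2,  a(3) = 10,  a(4) = 0,  a(5) = 12,  a(6) = 10,  a(7) = 12,  a(8) = 8,  a(9) = 8,  a(10) = 6,  a(11) = 2,  a(12) = 0,  a(13) = 8,  a(14) = 2,  a(15) = 8,  a(16) = 10,  a(17) = 10,  a(18) = 4,  a(19) = 6,  a(20) = 0,  a(21) = 10,  a(22) = 6,  a(23) = 10,  a(24) = 2,  a(25) = 2,  a(26) = 12,  a(27) = 4,  a(28) = 0,  a(29) = 2,  a(30) = 4,  a(31) = 2,  a(32) = 6,  a(33) = 6,  a(34) = 8,  a(35) = 12,  a(36) = 0,  a(37) = 6,  a(38) = 12,  a(39) = 6,  a(40) = 4,  a(41) = 4,  a(42) = 10,  a(43) = 8,  a(44) = 0,  a(45) = 4,  a(46) = 8,  a(47) = 4,  a(48) = 12,  a(49) = 12,  a(50) = 2,  a(51) = 10.
Since (a(50), a(51)) = (a(2), a(3)) = (2, 10) (two consecutive terms determine the rest), the sequence is eventually periodic: after a pre-period of length 2 it cycles with period 48.
For n ≥ 2, a(n) depends only on (n - 2) mod 48. (16528 - 2) mod 48 = 14, so a(16528) = a(16) = 10.

10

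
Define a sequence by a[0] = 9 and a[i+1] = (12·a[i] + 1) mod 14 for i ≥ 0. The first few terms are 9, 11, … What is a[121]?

We have a[0] = 9,  a[1] = 11,  a[2] = 7,  a[3] = 1,  a[4] = 13,  a[5] = 3,  a[6] = 9.
The sequence repeats with period 6.
So a[121] = a[0 + ((121-0) mod 6)] = a[1] = 11.

11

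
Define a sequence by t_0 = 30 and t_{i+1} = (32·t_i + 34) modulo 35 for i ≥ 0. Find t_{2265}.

Listing terms: t_0 = 30,  t_1 = 14,  t_2 = 27,  t_3 = 23,  t_4 = 0,  t_5 = 34,  t_6 = 2,  t_7 = 28,  t_8 = 20,  t_9 = 9,  t_{10} = 7,  t_{11} = 13,  t_{12} = 30.
The sequence repeats with period 12.
So t_{2265} = t_{0 + ((2265-0) mod 12)} = t_9 = 9.

9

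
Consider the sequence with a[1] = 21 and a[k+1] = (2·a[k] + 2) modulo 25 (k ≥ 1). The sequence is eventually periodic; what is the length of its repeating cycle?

Computing terms: a[1] = 21,  a[2] = 19,  a[3] = 15,  a[4] = 7,  a[5] = 16,  a[6] = 9,  a[7] = 20,  a[8] = 17,  a[9] = 11,  a[10] = 24,  a[11] = 0,  a[12] = 2,  a[13] = 6,  a[14] = 14,  a[15] = 5,  a[16] = 12,  a[17] = 1,  a[18] = 4,  a[19] = 10,  a[20] = 22,  a[21] = 21.
Since a[21] = a[1] = 21, the sequence is periodic with period 20.

20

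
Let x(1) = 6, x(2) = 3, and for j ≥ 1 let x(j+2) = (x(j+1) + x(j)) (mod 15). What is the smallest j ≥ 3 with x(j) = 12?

Computing terms: x(1) = 6; x(2) = 3; x(3) = 9; x(4) = 12; x(5) = 6; x(6) = 3.
The sequence repeats with period 4.
The value 12 first appears (with j ≥ 3) at x(4).

4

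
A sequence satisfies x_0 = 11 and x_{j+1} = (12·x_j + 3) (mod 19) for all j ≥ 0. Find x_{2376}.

11

We have x_0 = 11, x_1 = 2, x_2 = 8, x_3 = 4, x_4 = 13, x_5 = 7, x_6 = 11.
The sequence repeats with period 6.
So x_{2376} = x_{0 + ((2376-0) mod 6)} = x_0 = 11.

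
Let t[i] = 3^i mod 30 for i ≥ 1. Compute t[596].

Computing terms: t[1] = 3,  t[2] = 9,  t[3] = 27,  t[4] = 21,  t[5] = 3.
Since t[5] = t[1] = 3, the sequence is periodic with period 4.
So t[596] = t[1 + ((596-1) mod 4)] = t[4] = 21.

21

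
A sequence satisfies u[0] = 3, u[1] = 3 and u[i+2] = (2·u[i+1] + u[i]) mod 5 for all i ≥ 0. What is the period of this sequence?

u[0] = 3, u[1] = 3, u[2] = 4, u[3] = 1, u[4] = 1, u[5] = 3, u[6] = 2, u[7] = 2, u[8] = 1, u[9] = 4, u[10] = 4, u[11] = 2, u[12] = 3, u[13] = 3.
Since (u[12], u[13]) = (u[0], u[1]) = (3, 3) (two consecutive terms determine the rest), the sequence is periodic with period 12.

12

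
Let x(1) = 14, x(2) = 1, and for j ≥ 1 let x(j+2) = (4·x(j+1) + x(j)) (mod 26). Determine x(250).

Listing terms: x(1) = 14, x(2) = 1, x(3) = 18, x(4) = 21, x(5) = 24, x(6) = 13, x(7) = 24, x(8) = 5, x(9) = 18, x(10) = 25, x(11) = 14, x(12) = 3, x(13) = 0, x(14) = 3, x(15) = 12, x(16) = 25, x(17) = 8, x(18) = 5, x(19) = 2, x(20) = 13, x(21) = 2, x(22) = 21, x(23) = 8, x(24) = 1, x(25) = 12, x(26) = 23, x(27) = 0, x(28) = 23, x(29) = 14, x(30) = 1.
Since (x(29), x(30)) = (x(1), x(2)) = (14, 1) (two consecutive terms determine the rest), the sequence is periodic with period 28.
(250 - 1) mod 28 = 25, so x(250) = x(26) = 23.

23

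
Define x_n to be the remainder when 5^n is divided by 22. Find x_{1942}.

3

Computing terms: x_1 = 5,  x_2 = 3,  x_3 = 15,  x_4 = 9,  x_5 = 1,  x_6 = 5.
Since x_6 = x_1 = 5, the sequence is periodic with period 5.
So x_{1942} = x_{1 + ((1942-1) mod 5)} = x_2 = 3.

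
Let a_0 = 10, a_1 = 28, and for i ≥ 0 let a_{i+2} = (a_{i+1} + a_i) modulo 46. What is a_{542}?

6

Listing terms: a_0 = 10, a_1 = 28, a_2 = 38, a_3 = 20, a_4 = 12, a_5 = 32, a_6 = 44, a_7 = 30, a_8 = 28, a_9 = 12, a_{10} = 40, a_{11} = 6, a_{12} = 0, a_{13} = 6, a_{14} = 6, a_{15} = 12, a_{16} = 18, a_{17} = 30, a_{18} = 2, a_{19} = 32, a_{20} = 34, a_{21} = 20, a_{22} = 8, a_{23} = 28, a_{24} = 36, a_{25} = 18, a_{26} = 8, a_{27} = 26, a_{28} = 34, a_{29} = 14, a_{30} = 2, a_{31} = 16, a_{32} = 18, a_{33} = 34, a_{34} = 6, a_{35} = 40, a_{36} = 0, a_{37} = 40, a_{38} = 40, a_{39} = 34, a_{40} = 28, a_{41} = 16, a_{42} = 44, a_{43} = 14, a_{44} = 12, a_{45} = 26, a_{46} = 38, a_{47} = 18, a_{48} = 10, a_{49} = 28.
Since (a_{48}, a_{49}) = (a_0, a_1) = (10, 28) (two consecutive terms determine the rest), the sequence is periodic with period 48.
(542 - 0) mod 48 = 14, so a_{542} = a_{14} = 6.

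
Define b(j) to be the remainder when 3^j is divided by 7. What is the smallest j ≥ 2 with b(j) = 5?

b(1) = 3,  b(2) = 2,  b(3) = 6,  b(4) = 4,  b(5) = 5,  b(6) = 1,  b(7) = 3.
Since b(7) = b(1) = 3, the sequence is periodic with period 6.
The value 5 first appears (with j ≥ 2) at b(5).

5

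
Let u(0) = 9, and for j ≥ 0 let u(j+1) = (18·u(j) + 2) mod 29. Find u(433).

Computing terms: u(0) = 9, u(1) = 19, u(2) = 25, u(3) = 17, u(4) = 18, u(5) = 7, u(6) = 12, u(7) = 15, u(8) = 11, u(9) = 26, u(10) = 6, u(11) = 23, u(12) = 10, u(13) = 8, u(14) = 1, u(15) = 20, u(16) = 14, u(17) = 22, u(18) = 21, u(19) = 3, u(20) = 27, u(21) = 24, u(22) = 28, u(23) = 13, u(24) = 4, u(25) = 16, u(26) = 0, u(27) = 2, u(28) = 9.
Since u(28) = u(0) = 9, the sequence is periodic with period 28.
So u(433) = u(0 + ((433-0) mod 28)) = u(13) = 8.

8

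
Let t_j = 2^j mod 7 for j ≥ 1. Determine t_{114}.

t_1 = 2,  t_2 = 4,  t_3 = 1,  t_4 = 2.
The sequence repeats with period 3.
So t_{114} = t_{1 + ((114-1) mod 3)} = t_3 = 1.

1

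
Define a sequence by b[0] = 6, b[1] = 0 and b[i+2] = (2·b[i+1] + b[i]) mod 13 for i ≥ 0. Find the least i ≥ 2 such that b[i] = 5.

6

We have b[0] = 6; b[1] = 0; b[2] = 6; b[3] = 12; b[4] = 4; b[5] = 7; b[6] = 5; b[7] = 4; b[8] = 0; b[9] = 4; b[10] = 8; b[11] = 7; b[12] = 9; b[13] = 12; b[14] = 7; b[15] = 0; b[16] = 7; b[17] = 1; b[18] = 9; b[19] = 6; b[20] = 8; b[21] = 9; b[22] = 0; b[23] = 9; b[24] = 5; b[25] = 6; b[26] = 4; b[27] = 1; b[28] = 6; b[29] = 0.
The sequence repeats with period 28.
The value 5 first appears (with i ≥ 2) at b[6].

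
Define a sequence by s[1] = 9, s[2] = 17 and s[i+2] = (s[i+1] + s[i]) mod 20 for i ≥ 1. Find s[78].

12

Computing terms: s[1] = 9, s[2] = 17, s[3] = 6, s[4] = 3, s[5] = 9, s[6] = 12, s[7] = 1, s[8] = 13, s[9] = 14, s[10] = 7, s[11] = 1, s[12] = 8, s[13] = 9, s[14] = 17.
The sequence repeats with period 12.
So s[78] = s[1 + ((78-1) mod 12)] = s[6] = 12.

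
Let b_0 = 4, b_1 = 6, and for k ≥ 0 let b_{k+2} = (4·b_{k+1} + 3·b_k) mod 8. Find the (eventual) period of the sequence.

We have b_0 = 4; b_1 = 6; b_2 = 4; b_3 = 2; b_4 = 4; b_5 = 6.
Since (b_4, b_5) = (b_0, b_1) = (4, 6) (two consecutive terms determine the rest), the sequence is periodic with period 4.

4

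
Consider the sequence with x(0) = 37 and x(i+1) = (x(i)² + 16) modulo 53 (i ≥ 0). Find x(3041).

We have x(0) = 37,  x(1) = 7,  x(2) = 12,  x(3) = 1,  x(4) = 17,  x(5) = 40,  x(6) = 26,  x(7) = 3,  x(8) = 25,  x(9) = 5,  x(10) = 41,  x(11) = 1.
Since x(11) = x(3) = 1, the sequence is eventually periodic: after a pre-period of length 3 it cycles with period 8.
For i ≥ 3, x(i) depends only on (i - 3) mod 8. (3041 - 3) mod 8 = 6, so x(3041) = x(9) = 5.

5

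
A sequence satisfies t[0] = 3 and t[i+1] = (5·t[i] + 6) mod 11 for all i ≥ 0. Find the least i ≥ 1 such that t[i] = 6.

4

Computing terms: t[0] = 3, t[1] = 10, t[2] = 1, t[3] = 0, t[4] = 6, t[5] = 3.
Since t[5] = t[0] = 3, the sequence is periodic with period 5.
The value 6 first appears (with i ≥ 1) at t[4].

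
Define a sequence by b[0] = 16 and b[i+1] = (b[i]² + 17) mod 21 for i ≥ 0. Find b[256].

Computing terms: b[0] = 16; b[1] = 0; b[2] = 17; b[3] = 12; b[4] = 14; b[5] = 3; b[6] = 5; b[7] = 0.
Since b[7] = b[1] = 0, the sequence is eventually periodic: after a pre-period of length 1 it cycles with period 6.
For i ≥ 1, b[i] depends only on (i - 1) mod 6. (256 - 1) mod 6 = 3, so b[256] = b[4] = 14.

14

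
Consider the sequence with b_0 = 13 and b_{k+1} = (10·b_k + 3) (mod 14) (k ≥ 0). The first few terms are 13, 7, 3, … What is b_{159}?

5

We have b_0 = 13,  b_1 = 7,  b_2 = 3,  b_3 = 5,  b_4 = 11,  b_5 = 1,  b_6 = 13.
Since b_6 = b_0 = 13, the sequence is periodic with period 6.
So b_{159} = b_{0 + ((159-0) mod 6)} = b_3 = 5.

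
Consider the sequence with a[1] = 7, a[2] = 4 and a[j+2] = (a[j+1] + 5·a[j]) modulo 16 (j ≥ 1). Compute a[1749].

We have a[1] = 7; a[2] = 4; a[3] = 7; a[4] = 11; a[5] = 14; a[6] = 5; a[7] = 11; a[8] = 4; a[9] = 11; a[10] = 15; a[11] = 6; a[12] = 1; a[13] = 15; a[14] = 4; a[15] = 15; a[16] = 3; a[17] = 14; a[18] = 13; a[19] = 3; a[20] = 4; a[21] = 3; a[22] = 7; a[23] = 6; a[24] = 9; a[25] = 7; a[26] = 4.
The sequence repeats with period 24.
(1749 - 1) mod 24 = 20, so a[1749] = a[21] = 3.

3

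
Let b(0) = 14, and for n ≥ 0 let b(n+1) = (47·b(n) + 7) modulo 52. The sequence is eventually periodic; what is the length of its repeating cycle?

Computing terms: b(0) = 14, b(1) = 41, b(2) = 10, b(3) = 9, b(4) = 14.
The sequence repeats with period 4.

4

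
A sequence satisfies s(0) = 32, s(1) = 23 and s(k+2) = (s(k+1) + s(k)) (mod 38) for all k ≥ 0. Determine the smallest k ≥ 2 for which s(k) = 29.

17

s(0) = 32; s(1) = 23; s(2) = 17; s(3) = 2; s(4) = 19; s(5) = 21; s(6) = 2; s(7) = 23; s(8) = 25; s(9) = 10; s(10) = 35; s(11) = 7; s(12) = 4; s(13) = 11; s(14) = 15; s(15) = 26; s(16) = 3; s(17) = 29; s(18) = 32; s(19) = 23.
Since (s(18), s(19)) = (s(0), s(1)) = (32, 23) (two consecutive terms determine the rest), the sequence is periodic with period 18.
The value 29 first appears (with k ≥ 2) at s(17).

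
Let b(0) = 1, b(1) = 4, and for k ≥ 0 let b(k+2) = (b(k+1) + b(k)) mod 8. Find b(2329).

We have b(0) = 1; b(1) = 4; b(2) = 5; b(3) = 1; b(4) = 6; b(5) = 7; b(6) = 5; b(7) = 4; b(8) = 1; b(9) = 5; b(10) = 6; b(11) = 3; b(12) = 1; b(13) = 4.
Since (b(12), b(13)) = (b(0), b(1)) = (1, 4) (two consecutive terms determine the rest), the sequence is periodic with period 12.
(2329 - 0) mod 12 = 1, so b(2329) = b(1) = 4.

4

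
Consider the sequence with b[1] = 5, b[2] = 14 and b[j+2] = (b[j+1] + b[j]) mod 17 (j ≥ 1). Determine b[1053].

b[1] = 5; b[2] = 14; b[3] = 2; b[4] = 16; b[5] = 1; b[6] = 0; b[7] = 1; b[8] = 1; b[9] = 2; b[10] = 3; b[11] = 5; b[12] = 8; b[13] = 13; b[14] = 4; b[15] = 0; b[16] = 4; b[17] = 4; b[18] = 8; b[19] = 12; b[20] = 3; b[21] = 15; b[22] = 1; b[23] = 16; b[24] = 0; b[25] = 16; b[26] = 16; b[27] = 15; b[28] = 14; b[29] = 12; b[30] = 9; b[31] = 4; b[32] = 13; b[33] = 0; b[34] = 13; b[35] = 13; b[36] = 9; b[37] = 5; b[38] = 14.
The sequence repeats with period 36.
So b[1053] = b[1 + ((1053-1) mod 36)] = b[9] = 2.

2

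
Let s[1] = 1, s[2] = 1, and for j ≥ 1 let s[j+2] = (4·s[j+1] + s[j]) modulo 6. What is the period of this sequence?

Computing terms: s[1] = 1; s[2] = 1; s[3] = 5; s[4] = 3; s[5] = 5; s[6] = 5; s[7] = 1; s[8] = 3; s[9] = 1; s[10] = 1.
The sequence repeats with period 8.

8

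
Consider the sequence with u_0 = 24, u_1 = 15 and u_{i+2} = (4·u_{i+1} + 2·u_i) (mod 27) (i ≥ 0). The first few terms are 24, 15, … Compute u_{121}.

Computing terms: u_0 = 24, u_1 = 15, u_2 = 0, u_3 = 3, u_4 = 12, u_5 = 0, u_6 = 24, u_7 = 15.
The sequence repeats with period 6.
(121 - 0) mod 6 = 1, so u_{121} = u_1 = 15.

15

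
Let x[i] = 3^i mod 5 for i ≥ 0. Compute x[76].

Computing terms: x[0] = 1; x[1] = 3; x[2] = 4; x[3] = 2; x[4] = 1.
Since x[4] = x[0] = 1, the sequence is periodic with period 4.
(76 - 0) mod 4 = 0, so x[76] = x[0] = 1.

1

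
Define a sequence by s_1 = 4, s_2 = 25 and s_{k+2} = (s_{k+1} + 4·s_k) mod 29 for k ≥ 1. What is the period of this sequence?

35

Computing terms: s_1 = 4, s_2 = 25, s_3 = 12, s_4 = 25, s_5 = 15, s_6 = 28, s_7 = 1, s_8 = 26, s_9 = 1, s_{10} = 18, s_{11} = 22, s_{12} = 7, s_{13} = 8, s_{14} = 7, s_{15} = 10, s_{16} = 9, s_{17} = 20, s_{18} = 27, s_{19} = 20, s_{20} = 12, s_{21} = 5, s_{22} = 24, s_{23} = 15, s_{24} = 24, s_{25} = 26, s_{26} = 6, s_{27} = 23, s_{28} = 18, s_{29} = 23, s_{30} = 8, s_{31} = 13, s_{32} = 16, s_{33} = 10, s_{34} = 16, s_{35} = 27, s_{36} = 4, s_{37} = 25.
The sequence repeats with period 35.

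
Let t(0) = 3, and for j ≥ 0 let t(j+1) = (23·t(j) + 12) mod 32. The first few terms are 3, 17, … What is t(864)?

Listing terms: t(0) = 3; t(1) = 17; t(2) = 19; t(3) = 1; t(4) = 3.
Since t(4) = t(0) = 3, the sequence is periodic with period 4.
(864 - 0) mod 4 = 0, so t(864) = t(0) = 3.

3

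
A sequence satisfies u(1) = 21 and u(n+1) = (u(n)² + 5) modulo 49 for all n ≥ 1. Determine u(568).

Listing terms: u(1) = 21; u(2) = 5; u(3) = 30; u(4) = 23; u(5) = 44; u(6) = 30.
Since u(6) = u(3) = 30, the sequence is eventually periodic: after a pre-period of length 2 it cycles with period 3.
For n ≥ 3, u(n) depends only on (n - 3) mod 3. (568 - 3) mod 3 = 1, so u(568) = u(4) = 23.

23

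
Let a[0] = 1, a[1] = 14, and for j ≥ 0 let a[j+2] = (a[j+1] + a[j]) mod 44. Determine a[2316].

29

a[0] = 1,  a[1] = 14,  a[2] = 15,  a[3] = 29,  a[4] = 0,  a[5] = 29,  a[6] = 29,  a[7] = 14,  a[8] = 43,  a[9] = 13,  a[10] = 12,  a[11] = 25,  a[12] = 37,  a[13] = 18,  a[14] = 11,  a[15] = 29,  a[16] = 40,  a[17] = 25,  a[18] = 21,  a[19] = 2,  a[20] = 23,  a[21] = 25,  a[22] = 4,  a[23] = 29,  a[24] = 33,  a[25] = 18,  a[26] = 7,  a[27] = 25,  a[28] = 32,  a[29] = 13,  a[30] = 1,  a[31] = 14.
Since (a[30], a[31]) = (a[0], a[1]) = (1, 14) (two consecutive terms determine the rest), the sequence is periodic with period 30.
(2316 - 0) mod 30 = 6, so a[2316] = a[6] = 29.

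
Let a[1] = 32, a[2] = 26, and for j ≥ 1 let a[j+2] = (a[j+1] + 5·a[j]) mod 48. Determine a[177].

18

We have a[1] = 32, a[2] = 26, a[3] = 42, a[4] = 28, a[5] = 46, a[6] = 42, a[7] = 32, a[8] = 2, a[9] = 18, a[10] = 28, a[11] = 22, a[12] = 18, a[13] = 32, a[14] = 26.
Since (a[13], a[14]) = (a[1], a[2]) = (32, 26) (two consecutive terms determine the rest), the sequence is periodic with period 12.
(177 - 1) mod 12 = 8, so a[177] = a[9] = 18.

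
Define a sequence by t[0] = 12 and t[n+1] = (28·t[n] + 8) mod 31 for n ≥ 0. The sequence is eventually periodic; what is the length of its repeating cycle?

Listing terms: t[0] = 12,  t[1] = 3,  t[2] = 30,  t[3] = 11,  t[4] = 6,  t[5] = 21,  t[6] = 7,  t[7] = 18,  t[8] = 16,  t[9] = 22,  t[10] = 4,  t[11] = 27,  t[12] = 20,  t[13] = 10,  t[14] = 9,  t[15] = 12.
The sequence repeats with period 15.

15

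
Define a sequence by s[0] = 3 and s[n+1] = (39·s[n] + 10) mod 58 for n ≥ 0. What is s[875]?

Listing terms: s[0] = 3, s[1] = 11, s[2] = 33, s[3] = 21, s[4] = 17, s[5] = 35, s[6] = 41, s[7] = 43, s[8] = 5, s[9] = 31, s[10] = 1, s[11] = 49, s[12] = 7, s[13] = 51, s[14] = 27, s[15] = 19, s[16] = 55, s[17] = 9, s[18] = 13, s[19] = 53, s[20] = 47, s[21] = 45, s[22] = 25, s[23] = 57, s[24] = 29, s[25] = 39, s[26] = 23, s[27] = 37, s[28] = 3.
Since s[28] = s[0] = 3, the sequence is periodic with period 28.
So s[875] = s[0 + ((875-0) mod 28)] = s[7] = 43.

43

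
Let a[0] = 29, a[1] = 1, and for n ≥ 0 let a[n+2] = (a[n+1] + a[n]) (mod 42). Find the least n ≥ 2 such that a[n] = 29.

16

a[0] = 29; a[1] = 1; a[2] = 30; a[3] = 31; a[4] = 19; a[5] = 8; a[6] = 27; a[7] = 35; a[8] = 20; a[9] = 13; a[10] = 33; a[11] = 4; a[12] = 37; a[13] = 41; a[14] = 36; a[15] = 35; a[16] = 29; a[17] = 22; a[18] = 9; a[19] = 31; a[20] = 40; a[21] = 29; a[22] = 27; a[23] = 14; a[24] = 41; a[25] = 13; a[26] = 12; a[27] = 25; a[28] = 37; a[29] = 20; a[30] = 15; a[31] = 35; a[32] = 8; a[33] = 1; a[34] = 9; a[35] = 10; a[36] = 19; a[37] = 29; a[38] = 6; a[39] = 35; a[40] = 41; a[41] = 34; a[42] = 33; a[43] = 25; a[44] = 16; a[45] = 41; a[46] = 15; a[47] = 14; a[48] = 29; a[49] = 1.
The sequence repeats with period 48.
The value 29 first appears (with n ≥ 2) at a[16].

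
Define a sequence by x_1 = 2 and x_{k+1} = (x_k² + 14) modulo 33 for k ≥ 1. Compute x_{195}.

8

x_1 = 2,  x_2 = 18,  x_3 = 8,  x_4 = 12,  x_5 = 26,  x_6 = 30,  x_7 = 23,  x_8 = 15,  x_9 = 8.
Since x_9 = x_3 = 8, the sequence is eventually periodic: after a pre-period of length 2 it cycles with period 6.
For k ≥ 3, x_k depends only on (k - 3) mod 6. (195 - 3) mod 6 = 0, so x_{195} = x_3 = 8.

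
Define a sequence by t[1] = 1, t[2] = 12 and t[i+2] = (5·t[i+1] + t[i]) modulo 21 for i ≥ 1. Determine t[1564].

We have t[1] = 1,  t[2] = 12,  t[3] = 19,  t[4] = 2,  t[5] = 8,  t[6] = 0,  t[7] = 8,  t[8] = 19,  t[9] = 19,  t[10] = 9,  t[11] = 1,  t[12] = 14,  t[13] = 8,  t[14] = 12,  t[15] = 5,  t[16] = 16,  t[17] = 1,  t[18] = 0,  t[19] = 1,  t[20] = 5,  t[21] = 5,  t[22] = 9,  t[23] = 8,  t[24] = 7,  t[25] = 1,  t[26] = 12.
The sequence repeats with period 24.
(1564 - 1) mod 24 = 3, so t[1564] = t[4] = 2.

2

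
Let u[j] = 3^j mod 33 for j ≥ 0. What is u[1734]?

We have u[0] = 1,  u[1] = 3,  u[2] = 9,  u[3] = 27,  u[4] = 15,  u[5] = 12,  u[6] = 3.
Since u[6] = u[1] = 3, the sequence is eventually periodic: after a pre-period of length 1 it cycles with period 5.
For j ≥ 1, u[j] depends only on (j - 1) mod 5. (1734 - 1) mod 5 = 3, so u[1734] = u[4] = 15.

15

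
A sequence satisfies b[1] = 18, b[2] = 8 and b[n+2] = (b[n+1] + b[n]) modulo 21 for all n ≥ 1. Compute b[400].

b[1] = 18, b[2] = 8, b[3] = 5, b[4] = 13, b[5] = 18, b[6] = 10, b[7] = 7, b[8] = 17, b[9] = 3, b[10] = 20, b[11] = 2, b[12] = 1, b[13] = 3, b[14] = 4, b[15] = 7, b[16] = 11, b[17] = 18, b[18] = 8.
Since (b[17], b[18]) = (b[1], b[2]) = (18, 8) (two consecutive terms determine the rest), the sequence is periodic with period 16.
(400 - 1) mod 16 = 15, so b[400] = b[16] = 11.

11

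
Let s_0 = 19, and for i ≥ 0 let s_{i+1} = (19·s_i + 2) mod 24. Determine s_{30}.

19

We have s_0 = 19; s_1 = 3; s_2 = 11; s_3 = 19.
The sequence repeats with period 3.
(30 - 0) mod 3 = 0, so s_{30} = s_0 = 19.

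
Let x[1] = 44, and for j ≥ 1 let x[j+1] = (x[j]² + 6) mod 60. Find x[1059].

10

Listing terms: x[1] = 44, x[2] = 22, x[3] = 10, x[4] = 46, x[5] = 22.
Since x[5] = x[2] = 22, the sequence is eventually periodic: after a pre-period of length 1 it cycles with period 3.
For j ≥ 2, x[j] depends only on (j - 2) mod 3. (1059 - 2) mod 3 = 1, so x[1059] = x[3] = 10.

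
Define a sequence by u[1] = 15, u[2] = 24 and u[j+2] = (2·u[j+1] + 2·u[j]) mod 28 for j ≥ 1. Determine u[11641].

20

We have u[1] = 15,  u[2] = 24,  u[3] = 22,  u[4] = 8,  u[5] = 4,  u[6] = 24,  u[7] = 0,  u[8] = 20,  u[9] = 12,  u[10] = 8,  u[11] = 12,  u[12] = 12,  u[13] = 20,  u[14] = 8,  u[15] = 0,  u[16] = 16,  u[17] = 4,  u[18] = 12,  u[19] = 4,  u[20] = 4,  u[21] = 16,  u[22] = 12,  u[23] = 0,  u[24] = 24,  u[25] = 20,  u[26] = 4,  u[27] = 20,  u[28] = 20,  u[29] = 24,  u[30] = 4,  u[31] = 0,  u[32] = 8,  u[33] = 16,  u[34] = 20,  u[35] = 16,  u[36] = 16,  u[37] = 8,  u[38] = 20,  u[39] = 0,  u[40] = 12,  u[41] = 24,  u[42] = 16,  u[43] = 24,  u[44] = 24,  u[45] = 12,  u[46] = 16,  u[47] = 0,  u[48] = 4,  u[49] = 8,  u[50] = 24,  u[51] = 8,  u[52] = 8,  u[53] = 4.
Since (u[52], u[53]) = (u[4], u[5]) = (8, 4) (two consecutive terms determine the rest), the sequence is eventually periodic: after a pre-period of length 3 it cycles with period 48.
For j ≥ 4, u[j] depends only on (j - 4) mod 48. (11641 - 4) mod 48 = 21, so u[11641] = u[25] = 20.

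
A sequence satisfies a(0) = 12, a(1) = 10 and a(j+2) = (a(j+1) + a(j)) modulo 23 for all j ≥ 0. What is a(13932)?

1

Listing terms: a(0) = 12, a(1) = 10, a(2) = 22, a(3) = 9, a(4) = 8, a(5) = 17, a(6) = 2, a(7) = 19, a(8) = 21, a(9) = 17, a(10) = 15, a(11) = 9, a(12) = 1, a(13) = 10, a(14) = 11, a(15) = 21, a(16) = 9, a(17) = 7, a(18) = 16, a(19) = 0, a(20) = 16, a(21) = 16, a(22) = 9, a(23) = 2, a(24) = 11, a(25) = 13, a(26) = 1, a(27) = 14, a(28) = 15, a(29) = 6, a(30) = 21, a(31) = 4, a(32) = 2, a(33) = 6, a(34) = 8, a(35) = 14, a(36) = 22, a(37) = 13, a(38) = 12, a(39) = 2, a(40) = 14, a(41) = 16, a(42) = 7, a(43) = 0, a(44) = 7, a(45) = 7, a(46) = 14, a(47) = 21, a(48) = 12, a(49) = 10.
The sequence repeats with period 48.
(13932 - 0) mod 48 = 12, so a(13932) = a(12) = 1.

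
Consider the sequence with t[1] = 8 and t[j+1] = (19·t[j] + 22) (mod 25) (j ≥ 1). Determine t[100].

19

t[1] = 8,  t[2] = 24,  t[3] = 3,  t[4] = 4,  t[5] = 23,  t[6] = 9,  t[7] = 18,  t[8] = 14,  t[9] = 13,  t[10] = 19,  t[11] = 8.
Since t[11] = t[1] = 8, the sequence is periodic with period 10.
(100 - 1) mod 10 = 9, so t[100] = t[10] = 19.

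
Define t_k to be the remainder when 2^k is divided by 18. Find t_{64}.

We have t_1 = 2,  t_2 = 4,  t_3 = 8,  t_4 = 16,  t_5 = 14,  t_6 = 10,  t_7 = 2.
The sequence repeats with period 6.
So t_{64} = t_{1 + ((64-1) mod 6)} = t_4 = 16.

16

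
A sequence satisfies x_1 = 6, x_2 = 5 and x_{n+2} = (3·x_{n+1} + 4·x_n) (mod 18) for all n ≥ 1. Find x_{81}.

Listing terms: x_1 = 6,  x_2 = 5,  x_3 = 3,  x_4 = 11,  x_5 = 9,  x_6 = 17,  x_7 = 15,  x_8 = 5,  x_9 = 3.
Since (x_8, x_9) = (x_2, x_3) = (5, 3) (two consecutive terms determine the rest), the sequence is eventually periodic: after a pre-period of length 1 it cycles with period 6.
For n ≥ 2, x_n depends only on (n - 2) mod 6. (81 - 2) mod 6 = 1, so x_{81} = x_3 = 3.

3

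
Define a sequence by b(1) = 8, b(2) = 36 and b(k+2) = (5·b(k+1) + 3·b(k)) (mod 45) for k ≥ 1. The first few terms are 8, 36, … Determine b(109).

Listing terms: b(1) = 8; b(2) = 36; b(3) = 24; b(4) = 3; b(5) = 42; b(6) = 39; b(7) = 6; b(8) = 12; b(9) = 33; b(10) = 21; b(11) = 24; b(12) = 3.
Since (b(11), b(12)) = (b(3), b(4)) = (24, 3) (two consecutive terms determine the rest), the sequence is eventually periodic: after a pre-period of length 2 it cycles with period 8.
For k ≥ 3, b(k) depends only on (k - 3) mod 8. (109 - 3) mod 8 = 2, so b(109) = b(5) = 42.

42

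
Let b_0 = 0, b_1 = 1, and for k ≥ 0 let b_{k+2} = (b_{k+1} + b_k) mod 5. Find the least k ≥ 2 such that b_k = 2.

3

Listing terms: b_0 = 0, b_1 = 1, b_2 = 1, b_3 = 2, b_4 = 3, b_5 = 0, b_6 = 3, b_7 = 3, b_8 = 1, b_9 = 4, b_{10} = 0, b_{11} = 4, b_{12} = 4, b_{13} = 3, b_{14} = 2, b_{15} = 0, b_{16} = 2, b_{17} = 2, b_{18} = 4, b_{19} = 1, b_{20} = 0, b_{21} = 1.
Since (b_{20}, b_{21}) = (b_0, b_1) = (0, 1) (two consecutive terms determine the rest), the sequence is periodic with period 20.
The value 2 first appears (with k ≥ 2) at b_3.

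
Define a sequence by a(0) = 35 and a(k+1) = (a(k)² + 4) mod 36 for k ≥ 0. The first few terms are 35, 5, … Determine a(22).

5

Listing terms: a(0) = 35; a(1) = 5; a(2) = 29; a(3) = 17; a(4) = 5.
Since a(4) = a(1) = 5, the sequence is eventually periodic: after a pre-period of length 1 it cycles with period 3.
For k ≥ 1, a(k) depends only on (k - 1) mod 3. (22 - 1) mod 3 = 0, so a(22) = a(1) = 5.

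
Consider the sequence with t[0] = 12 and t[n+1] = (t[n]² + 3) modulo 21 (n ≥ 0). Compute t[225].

12

We have t[0] = 12, t[1] = 0, t[2] = 3, t[3] = 12.
Since t[3] = t[0] = 12, the sequence is periodic with period 3.
So t[225] = t[0 + ((225-0) mod 3)] = t[0] = 12.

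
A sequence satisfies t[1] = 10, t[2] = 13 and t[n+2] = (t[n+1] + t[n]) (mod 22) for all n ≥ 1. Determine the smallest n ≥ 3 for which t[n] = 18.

t[1] = 10,  t[2] = 13,  t[3] = 1,  t[4] = 14,  t[5] = 15,  t[6] = 7,  t[7] = 0,  t[8] = 7,  t[9] = 7,  t[10] = 14,  t[11] = 21,  t[12] = 13,  t[13] = 12,  t[14] = 3,  t[15] = 15,  t[16] = 18,  t[17] = 11,  t[18] = 7,  t[19] = 18,  t[20] = 3,  t[21] = 21,  t[22] = 2,  t[23] = 1,  t[24] = 3,  t[25] = 4,  t[26] = 7,  t[27] = 11,  t[28] = 18,  t[29] = 7,  t[30] = 3,  t[31] = 10,  t[32] = 13.
Since (t[31], t[32]) = (t[1], t[2]) = (10, 13) (two consecutive terms determine the rest), the sequence is periodic with period 30.
The value 18 first appears (with n ≥ 3) at t[16].

16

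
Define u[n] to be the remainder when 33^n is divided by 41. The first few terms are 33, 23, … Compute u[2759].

u[1] = 33,  u[2] = 23,  u[3] = 21,  u[4] = 37,  u[5] = 32,  u[6] = 31,  u[7] = 39,  u[8] = 16,  u[9] = 36,  u[10] = 40,  u[11] = 8,  u[12] = 18,  u[13] = 20,  u[14] = 4,  u[15] = 9,  u[16] = 10,  u[17] = 2,  u[18] = 25,  u[19] = 5,  u[20] = 1,  u[21] = 33.
The sequence repeats with period 20.
So u[2759] = u[1 + ((2759-1) mod 20)] = u[19] = 5.

5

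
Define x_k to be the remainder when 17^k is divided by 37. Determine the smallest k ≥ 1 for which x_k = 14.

15

We have x_0 = 1; x_1 = 17; x_2 = 30; x_3 = 29; x_4 = 12; x_5 = 19; x_6 = 27; x_7 = 15; x_8 = 33; x_9 = 6; x_{10} = 28; x_{11} = 32; x_{12} = 26; x_{13} = 35; x_{14} = 3; x_{15} = 14; x_{16} = 16; x_{17} = 13; x_{18} = 36; x_{19} = 20; x_{20} = 7; x_{21} = 8; x_{22} = 25; x_{23} = 18; x_{24} = 10; x_{25} = 22; x_{26} = 4; x_{27} = 31; x_{28} = 9; x_{29} = 5; x_{30} = 11; x_{31} = 2; x_{32} = 34; x_{33} = 23; x_{34} = 21; x_{35} = 24; x_{36} = 1.
Since x_{36} = x_0 = 1, the sequence is periodic with period 36.
The value 14 first appears (with k ≥ 1) at x_{15}.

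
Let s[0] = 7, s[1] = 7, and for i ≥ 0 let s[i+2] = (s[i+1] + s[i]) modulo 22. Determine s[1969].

11

Computing terms: s[0] = 7; s[1] = 7; s[2] = 14; s[3] = 21; s[4] = 13; s[5] = 12; s[6] = 3; s[7] = 15; s[8] = 18; s[9] = 11; s[10] = 7; s[11] = 18; s[12] = 3; s[13] = 21; s[14] = 2; s[15] = 1; s[16] = 3; s[17] = 4; s[18] = 7; s[19] = 11; s[20] = 18; s[21] = 7; s[22] = 3; s[23] = 10; s[24] = 13; s[25] = 1; s[26] = 14; s[27] = 15; s[28] = 7; s[29] = 0; s[30] = 7; s[31] = 7.
Since (s[30], s[31]) = (s[0], s[1]) = (7, 7) (two consecutive terms determine the rest), the sequence is periodic with period 30.
So s[1969] = s[0 + ((1969-0) mod 30)] = s[19] = 11.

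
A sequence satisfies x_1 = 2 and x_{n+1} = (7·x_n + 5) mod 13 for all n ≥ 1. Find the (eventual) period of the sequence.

x_1 = 2, x_2 = 6, x_3 = 8, x_4 = 9, x_5 = 3, x_6 = 0, x_7 = 5, x_8 = 1, x_9 = 12, x_{10} = 11, x_{11} = 4, x_{12} = 7, x_{13} = 2.
The sequence repeats with period 12.

12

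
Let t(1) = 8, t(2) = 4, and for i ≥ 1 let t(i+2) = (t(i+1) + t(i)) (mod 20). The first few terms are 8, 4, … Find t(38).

Computing terms: t(1) = 8,  t(2) = 4,  t(3) = 12,  t(4) = 16,  t(5) = 8,  t(6) = 4.
Since (t(5), t(6)) = (t(1), t(2)) = (8, 4) (two consecutive terms determine the rest), the sequence is periodic with period 4.
(38 - 1) mod 4 = 1, so t(38) = t(2) = 4.

4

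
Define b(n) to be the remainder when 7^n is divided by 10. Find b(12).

1

We have b(0) = 1,  b(1) = 7,  b(2) = 9,  b(3) = 3,  b(4) = 1.
The sequence repeats with period 4.
(12 - 0) mod 4 = 0, so b(12) = b(0) = 1.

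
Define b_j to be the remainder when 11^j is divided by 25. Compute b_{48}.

Computing terms: b_0 = 1, b_1 = 11, b_2 = 21, b_3 = 6, b_4 = 16, b_5 = 1.
Since b_5 = b_0 = 1, the sequence is periodic with period 5.
So b_{48} = b_{0 + ((48-0) mod 5)} = b_3 = 6.

6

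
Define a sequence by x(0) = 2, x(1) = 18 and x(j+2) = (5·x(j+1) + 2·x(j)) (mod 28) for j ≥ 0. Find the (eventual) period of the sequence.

Computing terms: x(0) = 2, x(1) = 18, x(2) = 10, x(3) = 2, x(4) = 2, x(5) = 14, x(6) = 18, x(7) = 6, x(8) = 10, x(9) = 6, x(10) = 22, x(11) = 10, x(12) = 10, x(13) = 14, x(14) = 6, x(15) = 2, x(16) = 22, x(17) = 2, x(18) = 26, x(19) = 22, x(20) = 22, x(21) = 14, x(22) = 2, x(23) = 10, x(24) = 26, x(25) = 10, x(26) = 18, x(27) = 26, x(28) = 26, x(29) = 14, x(30) = 10, x(31) = 22, x(32) = 18, x(33) = 22, x(34) = 6, x(35) = 18, x(36) = 18, x(37) = 14, x(38) = 22, x(39) = 26, x(40) = 6, x(41) = 26, x(42) = 2, x(43) = 6, x(44) = 6, x(45) = 14, x(46) = 26, x(47) = 18, x(48) = 2, x(49) = 18.
The sequence repeats with period 48.

48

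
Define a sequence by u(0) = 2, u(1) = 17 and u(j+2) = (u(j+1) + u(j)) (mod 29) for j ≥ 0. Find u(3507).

u(0) = 2,  u(1) = 17,  u(2) = 19,  u(3) = 7,  u(4) = 26,  u(5) = 4,  u(6) = 1,  u(7) = 5,  u(8) = 6,  u(9) = 11,  u(10) = 17,  u(11) = 28,  u(12) = 16,  u(13) = 15,  u(14) = 2,  u(15) = 17.
The sequence repeats with period 14.
(3507 - 0) mod 14 = 7, so u(3507) = u(7) = 5.

5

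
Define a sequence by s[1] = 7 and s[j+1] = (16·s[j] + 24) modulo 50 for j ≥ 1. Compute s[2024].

s[1] = 7,  s[2] = 36,  s[3] = 0,  s[4] = 24,  s[5] = 8,  s[6] = 2,  s[7] = 6,  s[8] = 20,  s[9] = 44,  s[10] = 28,  s[11] = 22,  s[12] = 26,  s[13] = 40,  s[14] = 14,  s[15] = 48,  s[16] = 42,  s[17] = 46,  s[18] = 10,  s[19] = 34,  s[20] = 18,  s[21] = 12,  s[22] = 16,  s[23] = 30,  s[24] = 4,  s[25] = 38,  s[26] = 32,  s[27] = 36.
Since s[27] = s[2] = 36, the sequence is eventually periodic: after a pre-period of length 1 it cycles with period 25.
For j ≥ 2, s[j] depends only on (j - 2) mod 25. (2024 - 2) mod 25 = 22, so s[2024] = s[24] = 4.

4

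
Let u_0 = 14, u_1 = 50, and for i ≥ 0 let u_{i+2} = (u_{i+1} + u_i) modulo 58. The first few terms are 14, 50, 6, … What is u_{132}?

6

We have u_0 = 14, u_1 = 50, u_2 = 6, u_3 = 56, u_4 = 4, u_5 = 2, u_6 = 6, u_7 = 8, u_8 = 14, u_9 = 22, u_{10} = 36, u_{11} = 0, u_{12} = 36, u_{13} = 36, u_{14} = 14, u_{15} = 50.
Since (u_{14}, u_{15}) = (u_0, u_1) = (14, 50) (two consecutive terms determine the rest), the sequence is periodic with period 14.
(132 - 0) mod 14 = 6, so u_{132} = u_6 = 6.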